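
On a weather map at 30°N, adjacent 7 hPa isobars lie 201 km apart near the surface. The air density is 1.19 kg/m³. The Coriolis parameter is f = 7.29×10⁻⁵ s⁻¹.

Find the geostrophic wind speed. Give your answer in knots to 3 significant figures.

78.0 knots

Pressure gradient: |∂P/∂n| = 700 Pa / 201000 m = 3.48×10⁻³ Pa/m
Geostrophic balance (pressure-gradient force = Coriolis force):
V_g = (1/(fρ)) |∂P/∂n| = 3.48×10⁻³ / (7.29×10⁻⁵ × 1.19) = 40.1 m/s
Converting: 40.1 m/s × 1.944 = 78.0 knots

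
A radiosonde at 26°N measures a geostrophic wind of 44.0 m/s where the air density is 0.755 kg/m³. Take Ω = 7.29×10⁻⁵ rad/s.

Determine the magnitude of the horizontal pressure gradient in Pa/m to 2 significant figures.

Coriolis parameter at 26°N:
f = 2Ω sin φ = 2 × 7.29×10⁻⁵ × sin 26° = 6.39×10⁻⁵ s⁻¹
Geostrophic balance rearranged: |∂P/∂n| = f ρ V_g
|∂P/∂n| = 6.39×10⁻⁵ × 0.755 × 44.0 = 2.12×10⁻³ Pa/m

2.1×10⁻³ Pa/m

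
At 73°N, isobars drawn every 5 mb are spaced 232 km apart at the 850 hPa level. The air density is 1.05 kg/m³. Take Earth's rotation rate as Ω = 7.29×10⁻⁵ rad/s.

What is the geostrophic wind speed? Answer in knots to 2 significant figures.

29 knots

Coriolis parameter at 73°N:
f = 2Ω sin φ = 2 × 7.29×10⁻⁵ × sin 73° = 1.39×10⁻⁴ s⁻¹
Pressure gradient: |∂P/∂n| = 500 Pa / 232000 m = 2.16×10⁻³ Pa/m
Geostrophic balance (pressure-gradient force = Coriolis force):
V_g = (1/(fρ)) |∂P/∂n| = 2.16×10⁻³ / (1.39×10⁻⁴ × 1.05) = 14.7 m/s
Converting: 14.7 m/s × 1.944 = 29 knots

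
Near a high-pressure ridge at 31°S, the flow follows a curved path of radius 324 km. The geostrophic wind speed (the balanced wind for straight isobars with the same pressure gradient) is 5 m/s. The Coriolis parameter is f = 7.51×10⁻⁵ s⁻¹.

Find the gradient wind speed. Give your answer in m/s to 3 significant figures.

7.03 m/s

Around a high, pressure-gradient force acts outward with centrifugal, so Coriolis balances both:
fV = (1/ρ)|∂P/∂n| + V²/R  →  V² − fR·V + fR·V_g = 0
With fR = 7.51×10⁻⁵ × 324×10³ m = 24.3 m/s:
V = [fR − √((fR)² − 4 fR V_g)]/2 = [24.3 − √(24.3² − 4×24.3×5)]/2 = 7.03 m/s
Supergeostrophic (V > V_g = 5 m/s), as expected around a high.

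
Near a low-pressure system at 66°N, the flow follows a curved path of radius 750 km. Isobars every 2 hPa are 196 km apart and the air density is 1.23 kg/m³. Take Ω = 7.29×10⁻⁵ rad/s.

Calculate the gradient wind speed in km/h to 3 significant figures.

Coriolis parameter at 66°N:
f = 2Ω sin φ = 2 × 7.29×10⁻⁵ × sin 66° = 1.33×10⁻⁴ s⁻¹
Pressure gradient: |∂P/∂n| = 200 Pa / 196000 m = 1.02×10⁻³ Pa/m
Geostrophic speed: V_g = |∂P/∂n|/(fρ) = 1.02×10⁻³/(1.33×10⁻⁴ × 1.23) = 6.23 m/s
Around a low, centrifugal force acts outward with Coriolis, so pressure-gradient force balances both:
(1/ρ)|∂P/∂n| = fV + V²/R  →  V² + fR·V − fR·V_g = 0
With fR = 1.33×10⁻⁴ × 750×10³ m = 99.9 m/s:
V = [−fR + √((fR)² + 4 fR V_g)]/2 = [−99.9 + √(99.9² + 4×99.9×6.23)]/2 = 5.88 m/s
Subgeostrophic (V < V_g = 6.23 m/s), as expected around a low.
Converting: 5.88 m/s × 3.6 = 21.2 km/h

21.2 km/h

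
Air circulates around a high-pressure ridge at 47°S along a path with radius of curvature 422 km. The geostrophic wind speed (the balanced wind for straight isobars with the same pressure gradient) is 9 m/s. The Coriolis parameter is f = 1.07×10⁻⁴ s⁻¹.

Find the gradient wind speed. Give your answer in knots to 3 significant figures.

Around a high, pressure-gradient force acts outward with centrifugal, so Coriolis balances both:
fV = (1/ρ)|∂P/∂n| + V²/R  →  V² − fR·V + fR·V_g = 0
With fR = 1.07×10⁻⁴ × 422×10³ m = 45.2 m/s:
V = [fR − √((fR)² − 4 fR V_g)]/2 = [45.2 − √(45.2² − 4×45.2×9)]/2 = 12.4 m/s
Supergeostrophic (V > V_g = 9 m/s), as expected around a high.
Converting: 12.4 m/s × 1.944 = 24.1 knots

24.1 knots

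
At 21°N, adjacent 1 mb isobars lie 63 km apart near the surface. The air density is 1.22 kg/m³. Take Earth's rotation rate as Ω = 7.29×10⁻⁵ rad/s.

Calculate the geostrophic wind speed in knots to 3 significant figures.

48.4 knots

Coriolis parameter at 21°N:
f = 2Ω sin φ = 2 × 7.29×10⁻⁵ × sin 21° = 5.23×10⁻⁵ s⁻¹
Pressure gradient: |∂P/∂n| = 100 Pa / 63000 m = 1.59×10⁻³ Pa/m
Geostrophic balance (pressure-gradient force = Coriolis force):
V_g = (1/(fρ)) |∂P/∂n| = 1.59×10⁻³ / (5.23×10⁻⁵ × 1.22) = 24.9 m/s
Converting: 24.9 m/s × 1.944 = 48.4 knots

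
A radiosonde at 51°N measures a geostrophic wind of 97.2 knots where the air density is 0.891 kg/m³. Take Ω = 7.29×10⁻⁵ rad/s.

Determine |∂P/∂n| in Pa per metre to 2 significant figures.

5.0×10⁻³ Pa/m

Coriolis parameter at 51°N:
f = 2Ω sin φ = 2 × 7.29×10⁻⁵ × sin 51° = 1.13×10⁻⁴ s⁻¹
Wind speed in SI: 97.2 knots = 50.0 m/s
Geostrophic balance rearranged: |∂P/∂n| = f ρ V_g
|∂P/∂n| = 1.13×10⁻⁴ × 0.891 × 50.0 = 5.05×10⁻³ Pa/m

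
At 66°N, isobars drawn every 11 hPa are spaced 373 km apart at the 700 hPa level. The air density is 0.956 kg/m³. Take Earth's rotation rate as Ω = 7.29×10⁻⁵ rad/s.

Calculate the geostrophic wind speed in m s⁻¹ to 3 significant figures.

23.2 m s⁻¹

Coriolis parameter at 66°N:
f = 2Ω sin φ = 2 × 7.29×10⁻⁵ × sin 66° = 1.33×10⁻⁴ s⁻¹
Pressure gradient: |∂P/∂n| = 1100 Pa / 373000 m = 2.95×10⁻³ Pa/m
Geostrophic balance (pressure-gradient force = Coriolis force):
V_g = (1/(fρ)) |∂P/∂n| = 2.95×10⁻³ / (1.33×10⁻⁴ × 0.956) = 23.2 m/s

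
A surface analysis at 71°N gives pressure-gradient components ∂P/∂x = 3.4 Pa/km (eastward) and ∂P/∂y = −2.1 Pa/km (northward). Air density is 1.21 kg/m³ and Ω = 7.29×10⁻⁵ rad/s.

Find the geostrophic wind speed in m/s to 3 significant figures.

Coriolis parameter at 71°N:
f = 2Ω sin φ = 2 × 7.29×10⁻⁵ × sin 71° = 1.38×10⁻⁴ s⁻¹
Component geostrophic relations (x east, y north):
u_g = −(1/(fρ)) ∂P/∂y,  v_g = (1/(fρ)) ∂P/∂x
u_g = −(−2.1×10⁻³)/(1.38×10⁻⁴ × 1.21) = 12.6 m/s;  v_g = (3.4×10⁻³)/(1.38×10⁻⁴ × 1.21) = 20.4 m/s
|V_g| = √(u_g² + v_g²) = 24.0 m/s

24.0 m/s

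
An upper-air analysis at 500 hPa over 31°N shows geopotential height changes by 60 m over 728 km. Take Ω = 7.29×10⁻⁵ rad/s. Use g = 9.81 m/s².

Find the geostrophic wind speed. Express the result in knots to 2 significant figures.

Coriolis parameter at 31°N:
f = 2Ω sin φ = 2 × 7.29×10⁻⁵ × sin 31° = 7.51×10⁻⁵ s⁻¹
Height gradient: |∂Z/∂n| = 60 m / 728000 m = 8.24×10⁻⁵
On a pressure surface, geostrophic balance gives V_g = (g/f)|∂Z/∂n|:
V_g = 9.81 × 8.24×10⁻⁵ / 7.51×10⁻⁵ = 10.8 m/s
Converting: 10.8 m/s × 1.944 = 21 knots

21 knots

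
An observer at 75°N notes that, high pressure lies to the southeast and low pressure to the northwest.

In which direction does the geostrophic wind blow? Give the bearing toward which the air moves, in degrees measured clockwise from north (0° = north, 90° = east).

The pressure-gradient force points toward the northwest (bearing 315°).
Geostrophic balance: in the Northern Hemisphere the Coriolis force deflects motion to the right, so the geostrophic wind blows 90° to the right of the pressure-gradient force (low pressure on the left).
Rotating 315° by 90° clockwise gives 045° — the wind blows toward the northeast.

045°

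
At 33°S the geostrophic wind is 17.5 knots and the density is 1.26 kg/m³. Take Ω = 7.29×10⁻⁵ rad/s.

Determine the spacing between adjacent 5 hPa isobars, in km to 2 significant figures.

Coriolis parameter at 33°S:
f = 2Ω sin φ = 2 × 7.29×10⁻⁵ × sin 33° = 7.94×10⁻⁵ s⁻¹
Wind speed in SI: 17.5 knots = 9.00 m/s
Geostrophic balance rearranged: |∂P/∂n| = f ρ V_g
|∂P/∂n| = 7.94×10⁻⁵ × 1.26 × 9.00 = 9.01×10⁻⁴ Pa/m
Isobar spacing: Δn = ΔP/|∂P/∂n| = 500 Pa / 9.01×10⁻⁴ Pa/m = 555082 m ≈ 560 km

560 km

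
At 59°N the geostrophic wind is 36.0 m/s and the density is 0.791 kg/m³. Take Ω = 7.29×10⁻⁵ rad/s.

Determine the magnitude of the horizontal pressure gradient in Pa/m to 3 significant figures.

Coriolis parameter at 59°N:
f = 2Ω sin φ = 2 × 7.29×10⁻⁵ × sin 59° = 1.25×10⁻⁴ s⁻¹
Geostrophic balance rearranged: |∂P/∂n| = f ρ V_g
|∂P/∂n| = 1.25×10⁻⁴ × 0.791 × 36.0 = 3.56×10⁻³ Pa/m

3.56×10⁻³ Pa/m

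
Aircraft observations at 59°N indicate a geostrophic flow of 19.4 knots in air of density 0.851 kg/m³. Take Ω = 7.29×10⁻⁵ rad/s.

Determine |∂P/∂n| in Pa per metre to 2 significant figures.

1.1×10⁻³ Pa/m

Coriolis parameter at 59°N:
f = 2Ω sin φ = 2 × 7.29×10⁻⁵ × sin 59° = 1.25×10⁻⁴ s⁻¹
Wind speed in SI: 19.4 knots = 9.98 m/s
Geostrophic balance rearranged: |∂P/∂n| = f ρ V_g
|∂P/∂n| = 1.25×10⁻⁴ × 0.851 × 9.98 = 1.06×10⁻³ Pa/m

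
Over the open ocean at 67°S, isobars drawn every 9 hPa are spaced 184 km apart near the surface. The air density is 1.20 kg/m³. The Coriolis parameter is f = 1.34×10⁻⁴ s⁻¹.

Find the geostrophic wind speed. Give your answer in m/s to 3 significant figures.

30.4 m/s

Pressure gradient: |∂P/∂n| = 900 Pa / 184000 m = 4.89×10⁻³ Pa/m
Geostrophic balance (pressure-gradient force = Coriolis force):
V_g = (1/(fρ)) |∂P/∂n| = 4.89×10⁻³ / (1.34×10⁻⁴ × 1.20) = 30.4 m/s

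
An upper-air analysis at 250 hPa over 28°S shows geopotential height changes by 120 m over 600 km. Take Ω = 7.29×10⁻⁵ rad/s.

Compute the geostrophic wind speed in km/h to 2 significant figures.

Coriolis parameter at 28°S:
f = 2Ω sin φ = 2 × 7.29×10⁻⁵ × sin 28° = 6.84×10⁻⁵ s⁻¹
Height gradient: |∂Z/∂n| = 120 m / 600000 m = 2.00×10⁻⁴
On a pressure surface, geostrophic balance gives V_g = (g/f)|∂Z/∂n|:
V_g = 9.81 × 2.00×10⁻⁴ / 6.84×10⁻⁵ = 28.7 m/s
Converting: 28.7 m/s × 3.6 = 100 km/h

100 km/h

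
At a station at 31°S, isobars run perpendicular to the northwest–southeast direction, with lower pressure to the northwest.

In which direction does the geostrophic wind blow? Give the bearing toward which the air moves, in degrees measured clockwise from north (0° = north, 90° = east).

225°

The pressure-gradient force points toward the northwest (bearing 315°).
Geostrophic balance: in the Southern Hemisphere the Coriolis force deflects motion to the left, so the geostrophic wind blows 90° to the left of the pressure-gradient force (low pressure on the right).
Rotating 315° by 90° counterclockwise gives 225° — the wind blows toward the southwest.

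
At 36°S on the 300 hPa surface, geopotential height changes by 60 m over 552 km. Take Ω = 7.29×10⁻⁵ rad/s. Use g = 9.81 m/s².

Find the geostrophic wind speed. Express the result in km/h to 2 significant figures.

45 km/h

Coriolis parameter at 36°S:
f = 2Ω sin φ = 2 × 7.29×10⁻⁵ × sin 36° = 8.57×10⁻⁵ s⁻¹
Height gradient: |∂Z/∂n| = 60 m / 552000 m = 1.09×10⁻⁴
On a pressure surface, geostrophic balance gives V_g = (g/f)|∂Z/∂n|:
V_g = 9.81 × 1.09×10⁻⁴ / 8.57×10⁻⁵ = 12.4 m/s
Converting: 12.4 m/s × 3.6 = 45 km/h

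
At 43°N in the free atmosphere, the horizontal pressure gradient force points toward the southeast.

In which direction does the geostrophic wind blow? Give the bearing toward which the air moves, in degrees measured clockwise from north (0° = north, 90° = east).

225°

The pressure-gradient force points toward the southeast (bearing 135°).
Geostrophic balance: in the Northern Hemisphere the Coriolis force deflects motion to the right, so the geostrophic wind blows 90° to the right of the pressure-gradient force (low pressure on the left).
Rotating 135° by 90° clockwise gives 225° — the wind blows toward the southwest.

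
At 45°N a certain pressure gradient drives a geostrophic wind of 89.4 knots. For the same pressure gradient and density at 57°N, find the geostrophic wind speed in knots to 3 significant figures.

With the same pressure gradient and density, V_g ∝ 1/f ∝ 1/sin φ.
V₂ = V₁ · sin φ₁ / sin φ₂ = 89.4 × sin 45° / sin 57°
V₂ = 89.4 × 0.7071/0.8387 = 75.4 knots

75.4 knots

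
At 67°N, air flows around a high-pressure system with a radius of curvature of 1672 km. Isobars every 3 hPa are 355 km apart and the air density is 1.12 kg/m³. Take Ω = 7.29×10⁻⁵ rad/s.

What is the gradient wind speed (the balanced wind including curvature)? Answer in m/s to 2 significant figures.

Coriolis parameter at 67°N:
f = 2Ω sin φ = 2 × 7.29×10⁻⁵ × sin 67° = 1.34×10⁻⁴ s⁻¹
Pressure gradient: |∂P/∂n| = 300 Pa / 355000 m = 8.45×10⁻⁴ Pa/m
Geostrophic speed: V_g = |∂P/∂n|/(fρ) = 8.45×10⁻⁴/(1.34×10⁻⁴ × 1.12) = 5.62 m/s
Around a high, pressure-gradient force acts outward with centrifugal, so Coriolis balances both:
fV = (1/ρ)|∂P/∂n| + V²/R  →  V² − fR·V + fR·V_g = 0
With fR = 1.34×10⁻⁴ × 1672×10³ m = 224 m/s:
V = [fR − √((fR)² − 4 fR V_g)]/2 = [224 − √(224² − 4×224×5.62)]/2 = 5.77 m/s
Supergeostrophic (V > V_g = 5.62 m/s), as expected around a high.

5.8 m/s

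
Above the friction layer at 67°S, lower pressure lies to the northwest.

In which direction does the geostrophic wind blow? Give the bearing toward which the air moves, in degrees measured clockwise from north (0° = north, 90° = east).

The pressure-gradient force points toward the northwest (bearing 315°).
Geostrophic balance: in the Southern Hemisphere the Coriolis force deflects motion to the left, so the geostrophic wind blows 90° to the left of the pressure-gradient force (low pressure on the right).
Rotating 315° by 90° counterclockwise gives 225° — the wind blows toward the southwest.

225°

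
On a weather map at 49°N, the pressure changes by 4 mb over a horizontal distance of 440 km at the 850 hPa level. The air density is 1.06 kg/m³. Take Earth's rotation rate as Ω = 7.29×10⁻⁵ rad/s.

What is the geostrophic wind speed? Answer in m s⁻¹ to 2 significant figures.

Coriolis parameter at 49°N:
f = 2Ω sin φ = 2 × 7.29×10⁻⁵ × sin 49° = 1.10×10⁻⁴ s⁻¹
Pressure gradient: |∂P/∂n| = 400 Pa / 440000 m = 9.09×10⁻⁴ Pa/m
Geostrophic balance (pressure-gradient force = Coriolis force):
V_g = (1/(fρ)) |∂P/∂n| = 9.09×10⁻⁴ / (1.10×10⁻⁴ × 1.06) = 7.79 m/s

7.8 m s⁻¹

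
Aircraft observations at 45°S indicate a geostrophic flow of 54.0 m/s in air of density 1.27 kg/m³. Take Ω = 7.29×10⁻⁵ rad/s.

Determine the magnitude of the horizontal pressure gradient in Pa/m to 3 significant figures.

7.07×10⁻³ Pa/m

Coriolis parameter at 45°S:
f = 2Ω sin φ = 2 × 7.29×10⁻⁵ × sin 45° = 1.03×10⁻⁴ s⁻¹
Geostrophic balance rearranged: |∂P/∂n| = f ρ V_g
|∂P/∂n| = 1.03×10⁻⁴ × 1.27 × 54.0 = 7.07×10⁻³ Pa/m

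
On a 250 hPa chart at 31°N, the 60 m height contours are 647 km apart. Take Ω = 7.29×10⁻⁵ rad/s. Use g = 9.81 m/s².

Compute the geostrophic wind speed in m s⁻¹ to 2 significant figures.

Coriolis parameter at 31°N:
f = 2Ω sin φ = 2 × 7.29×10⁻⁵ × sin 31° = 7.51×10⁻⁵ s⁻¹
Height gradient: |∂Z/∂n| = 60 m / 647000 m = 9.27×10⁻⁵
On a pressure surface, geostrophic balance gives V_g = (g/f)|∂Z/∂n|:
V_g = 9.81 × 9.27×10⁻⁵ / 7.51×10⁻⁵ = 12.1 m/s

12 m s⁻¹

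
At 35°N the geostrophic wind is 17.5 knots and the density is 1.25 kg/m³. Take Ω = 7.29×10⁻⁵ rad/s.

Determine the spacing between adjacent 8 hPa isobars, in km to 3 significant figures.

850 km

Coriolis parameter at 35°N:
f = 2Ω sin φ = 2 × 7.29×10⁻⁵ × sin 35° = 8.36×10⁻⁵ s⁻¹
Wind speed in SI: 17.5 knots = 9.00 m/s
Geostrophic balance rearranged: |∂P/∂n| = f ρ V_g
|∂P/∂n| = 8.36×10⁻⁵ × 1.25 × 9.00 = 9.41×10⁻⁴ Pa/m
Isobar spacing: Δn = ΔP/|∂P/∂n| = 800 Pa / 9.41×10⁻⁴ Pa/m = 850071 m ≈ 850 km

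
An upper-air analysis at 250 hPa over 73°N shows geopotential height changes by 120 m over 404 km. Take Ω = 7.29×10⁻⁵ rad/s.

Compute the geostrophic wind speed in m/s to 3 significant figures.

Coriolis parameter at 73°N:
f = 2Ω sin φ = 2 × 7.29×10⁻⁵ × sin 73° = 1.39×10⁻⁴ s⁻¹
Height gradient: |∂Z/∂n| = 120 m / 404000 m = 2.97×10⁻⁴
On a pressure surface, geostrophic balance gives V_g = (g/f)|∂Z/∂n|:
V_g = 9.81 × 2.97×10⁻⁴ / 1.39×10⁻⁴ = 20.9 m/s

20.9 m/s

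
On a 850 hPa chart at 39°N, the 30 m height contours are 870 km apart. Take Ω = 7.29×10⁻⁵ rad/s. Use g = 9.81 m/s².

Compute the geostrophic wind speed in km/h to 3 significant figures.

13.3 km/h

Coriolis parameter at 39°N:
f = 2Ω sin φ = 2 × 7.29×10⁻⁵ × sin 39° = 9.18×10⁻⁵ s⁻¹
Height gradient: |∂Z/∂n| = 30 m / 870000 m = 3.45×10⁻⁵
On a pressure surface, geostrophic balance gives V_g = (g/f)|∂Z/∂n|:
V_g = 9.81 × 3.45×10⁻⁵ / 9.18×10⁻⁵ = 3.69 m/s
Converting: 3.69 m/s × 3.6 = 13.3 km/h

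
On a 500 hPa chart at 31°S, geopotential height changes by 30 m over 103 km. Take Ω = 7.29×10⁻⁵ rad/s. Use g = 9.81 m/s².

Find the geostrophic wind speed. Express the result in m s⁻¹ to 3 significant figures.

Coriolis parameter at 31°S:
f = 2Ω sin φ = 2 × 7.29×10⁻⁵ × sin 31° = 7.51×10⁻⁵ s⁻¹
Height gradient: |∂Z/∂n| = 30 m / 103000 m = 2.91×10⁻⁴
On a pressure surface, geostrophic balance gives V_g = (g/f)|∂Z/∂n|:
V_g = 9.81 × 2.91×10⁻⁴ / 7.51×10⁻⁵ = 38.1 m/s

38.1 m s⁻¹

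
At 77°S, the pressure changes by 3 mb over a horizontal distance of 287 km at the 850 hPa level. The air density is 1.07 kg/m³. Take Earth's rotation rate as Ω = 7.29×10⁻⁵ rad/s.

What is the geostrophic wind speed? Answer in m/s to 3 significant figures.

Coriolis parameter at 77°S:
f = 2Ω sin φ = 2 × 7.29×10⁻⁵ × sin 77° = 1.42×10⁻⁴ s⁻¹
Pressure gradient: |∂P/∂n| = 300 Pa / 287000 m = 1.05×10⁻³ Pa/m
Geostrophic balance (pressure-gradient force = Coriolis force):
V_g = (1/(fρ)) |∂P/∂n| = 1.05×10⁻³ / (1.42×10⁻⁴ × 1.07) = 6.88 m/s

6.88 m/s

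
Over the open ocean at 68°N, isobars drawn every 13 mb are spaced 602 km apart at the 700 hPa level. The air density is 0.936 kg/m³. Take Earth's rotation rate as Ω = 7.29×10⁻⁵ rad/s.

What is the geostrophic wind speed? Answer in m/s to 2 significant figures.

Coriolis parameter at 68°N:
f = 2Ω sin φ = 2 × 7.29×10⁻⁵ × sin 68° = 1.35×10⁻⁴ s⁻¹
Pressure gradient: |∂P/∂n| = 1300 Pa / 602000 m = 2.16×10⁻³ Pa/m
Geostrophic balance (pressure-gradient force = Coriolis force):
V_g = (1/(fρ)) |∂P/∂n| = 2.16×10⁻³ / (1.35×10⁻⁴ × 0.936) = 17.1 m/s

17 m/s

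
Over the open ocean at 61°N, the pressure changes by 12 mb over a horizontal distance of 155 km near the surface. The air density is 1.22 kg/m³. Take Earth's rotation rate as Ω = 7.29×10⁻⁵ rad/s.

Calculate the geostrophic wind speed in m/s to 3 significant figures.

49.8 m/s

Coriolis parameter at 61°N:
f = 2Ω sin φ = 2 × 7.29×10⁻⁵ × sin 61° = 1.28×10⁻⁴ s⁻¹
Pressure gradient: |∂P/∂n| = 1200 Pa / 155000 m = 7.74×10⁻³ Pa/m
Geostrophic balance (pressure-gradient force = Coriolis force):
V_g = (1/(fρ)) |∂P/∂n| = 7.74×10⁻³ / (1.28×10⁻⁴ × 1.22) = 49.8 m/s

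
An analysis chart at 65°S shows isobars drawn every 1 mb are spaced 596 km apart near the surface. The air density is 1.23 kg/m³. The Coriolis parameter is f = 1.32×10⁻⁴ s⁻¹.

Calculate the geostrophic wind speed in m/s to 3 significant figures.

Pressure gradient: |∂P/∂n| = 100 Pa / 596000 m = 1.68×10⁻⁴ Pa/m
Geostrophic balance (pressure-gradient force = Coriolis force):
V_g = (1/(fρ)) |∂P/∂n| = 1.68×10⁻⁴ / (1.32×10⁻⁴ × 1.23) = 1.03 m/s

1.03 m/s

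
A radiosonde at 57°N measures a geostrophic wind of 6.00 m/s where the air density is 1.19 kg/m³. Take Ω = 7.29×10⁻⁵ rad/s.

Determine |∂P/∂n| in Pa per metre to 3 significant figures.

Coriolis parameter at 57°N:
f = 2Ω sin φ = 2 × 7.29×10⁻⁵ × sin 57° = 1.22×10⁻⁴ s⁻¹
Geostrophic balance rearranged: |∂P/∂n| = f ρ V_g
|∂P/∂n| = 1.22×10⁻⁴ × 1.19 × 6.00 = 8.73×10⁻⁴ Pa/m

8.73×10⁻⁴ Pa/m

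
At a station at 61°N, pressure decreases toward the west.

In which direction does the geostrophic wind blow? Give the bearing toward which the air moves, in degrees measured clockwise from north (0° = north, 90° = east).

The pressure-gradient force points toward the west (bearing 270°).
Geostrophic balance: in the Northern Hemisphere the Coriolis force deflects motion to the right, so the geostrophic wind blows 90° to the right of the pressure-gradient force (low pressure on the left).
Rotating 270° by 90° clockwise gives 000° — the wind blows toward the north.

000°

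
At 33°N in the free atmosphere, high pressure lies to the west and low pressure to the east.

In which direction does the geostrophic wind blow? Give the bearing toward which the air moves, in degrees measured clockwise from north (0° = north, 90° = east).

The pressure-gradient force points toward the east (bearing 090°).
Geostrophic balance: in the Northern Hemisphere the Coriolis force deflects motion to the right, so the geostrophic wind blows 90° to the right of the pressure-gradient force (low pressure on the left).
Rotating 090° by 90° clockwise gives 180° — the wind blows toward the south.

180°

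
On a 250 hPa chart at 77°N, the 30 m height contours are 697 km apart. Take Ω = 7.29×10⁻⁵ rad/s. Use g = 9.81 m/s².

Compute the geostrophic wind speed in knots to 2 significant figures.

5.8 knots

Coriolis parameter at 77°N:
f = 2Ω sin φ = 2 × 7.29×10⁻⁵ × sin 77° = 1.42×10⁻⁴ s⁻¹
Height gradient: |∂Z/∂n| = 30 m / 697000 m = 4.30×10⁻⁵
On a pressure surface, geostrophic balance gives V_g = (g/f)|∂Z/∂n|:
V_g = 9.81 × 4.30×10⁻⁵ / 1.42×10⁻⁴ = 2.97 m/s
Converting: 2.97 m/s × 1.944 = 5.8 knots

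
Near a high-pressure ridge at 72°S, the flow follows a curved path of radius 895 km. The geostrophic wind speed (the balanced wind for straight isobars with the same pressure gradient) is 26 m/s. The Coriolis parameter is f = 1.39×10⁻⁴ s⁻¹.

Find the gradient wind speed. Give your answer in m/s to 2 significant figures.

37 m/s

Around a high, pressure-gradient force acts outward with centrifugal, so Coriolis balances both:
fV = (1/ρ)|∂P/∂n| + V²/R  →  V² − fR·V + fR·V_g = 0
With fR = 1.39×10⁻⁴ × 895×10³ m = 124 m/s:
V = [fR − √((fR)² − 4 fR V_g)]/2 = [124 − √(124² − 4×124×26)]/2 = 37 m/s
Supergeostrophic (V > V_g = 26 m/s), as expected around a high.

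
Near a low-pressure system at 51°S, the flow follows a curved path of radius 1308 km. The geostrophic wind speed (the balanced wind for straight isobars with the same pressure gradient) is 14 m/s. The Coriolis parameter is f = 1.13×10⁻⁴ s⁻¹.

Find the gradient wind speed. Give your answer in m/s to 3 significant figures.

Around a low, centrifugal force acts outward with Coriolis, so pressure-gradient force balances both:
(1/ρ)|∂P/∂n| = fV + V²/R  →  V² + fR·V − fR·V_g = 0
With fR = 1.13×10⁻⁴ × 1308×10³ m = 148 m/s:
V = [−fR + √((fR)² + 4 fR V_g)]/2 = [−148 + √(148² + 4×148×14)]/2 = 12.9 m/s
Subgeostrophic (V < V_g = 14 m/s), as expected around a low.

12.9 m/s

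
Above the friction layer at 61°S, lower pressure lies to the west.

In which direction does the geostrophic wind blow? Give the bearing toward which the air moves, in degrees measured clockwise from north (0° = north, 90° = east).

180°

The pressure-gradient force points toward the west (bearing 270°).
Geostrophic balance: in the Southern Hemisphere the Coriolis force deflects motion to the left, so the geostrophic wind blows 90° to the left of the pressure-gradient force (low pressure on the right).
Rotating 270° by 90° counterclockwise gives 180° — the wind blows toward the south.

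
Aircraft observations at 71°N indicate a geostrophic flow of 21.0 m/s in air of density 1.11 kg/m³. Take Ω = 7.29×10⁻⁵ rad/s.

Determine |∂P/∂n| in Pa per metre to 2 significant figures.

Coriolis parameter at 71°N:
f = 2Ω sin φ = 2 × 7.29×10⁻⁵ × sin 71° = 1.38×10⁻⁴ s⁻¹
Geostrophic balance rearranged: |∂P/∂n| = f ρ V_g
|∂P/∂n| = 1.38×10⁻⁴ × 1.11 × 21.0 = 3.21×10⁻³ Pa/m

3.2×10⁻³ Pa/m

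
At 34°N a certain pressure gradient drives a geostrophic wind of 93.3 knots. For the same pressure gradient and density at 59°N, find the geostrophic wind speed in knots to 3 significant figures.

60.9 knots

With the same pressure gradient and density, V_g ∝ 1/f ∝ 1/sin φ.
V₂ = V₁ · sin φ₁ / sin φ₂ = 93.3 × sin 34° / sin 59°
V₂ = 93.3 × 0.5592/0.8572 = 60.9 knots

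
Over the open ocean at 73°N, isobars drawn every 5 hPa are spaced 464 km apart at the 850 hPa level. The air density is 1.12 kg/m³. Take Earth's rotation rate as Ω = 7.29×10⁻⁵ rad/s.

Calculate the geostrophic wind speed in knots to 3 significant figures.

13.4 knots

Coriolis parameter at 73°N:
f = 2Ω sin φ = 2 × 7.29×10⁻⁵ × sin 73° = 1.39×10⁻⁴ s⁻¹
Pressure gradient: |∂P/∂n| = 500 Pa / 464000 m = 1.08×10⁻³ Pa/m
Geostrophic balance (pressure-gradient force = Coriolis force):
V_g = (1/(fρ)) |∂P/∂n| = 1.08×10⁻³ / (1.39×10⁻⁴ × 1.12) = 6.90 m/s
Converting: 6.90 m/s × 1.944 = 13.4 knots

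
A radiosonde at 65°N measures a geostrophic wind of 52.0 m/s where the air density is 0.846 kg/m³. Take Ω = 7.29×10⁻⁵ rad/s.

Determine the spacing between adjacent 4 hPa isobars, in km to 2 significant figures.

Coriolis parameter at 65°N:
f = 2Ω sin φ = 2 × 7.29×10⁻⁵ × sin 65° = 1.32×10⁻⁴ s⁻¹
Geostrophic balance rearranged: |∂P/∂n| = f ρ V_g
|∂P/∂n| = 1.32×10⁻⁴ × 0.846 × 52.0 = 5.81×10⁻³ Pa/m
Isobar spacing: Δn = ΔP/|∂P/∂n| = 400 Pa / 5.81×10⁻³ Pa/m = 68810 m ≈ 69 km

69 km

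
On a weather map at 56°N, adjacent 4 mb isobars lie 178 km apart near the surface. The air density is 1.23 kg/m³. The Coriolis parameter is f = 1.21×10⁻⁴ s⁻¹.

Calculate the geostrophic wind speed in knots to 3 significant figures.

Pressure gradient: |∂P/∂n| = 400 Pa / 178000 m = 2.25×10⁻³ Pa/m
Geostrophic balance (pressure-gradient force = Coriolis force):
V_g = (1/(fρ)) |∂P/∂n| = 2.25×10⁻³ / (1.21×10⁻⁴ × 1.23) = 15.1 m/s
Converting: 15.1 m/s × 1.944 = 29.4 knots

29.4 knots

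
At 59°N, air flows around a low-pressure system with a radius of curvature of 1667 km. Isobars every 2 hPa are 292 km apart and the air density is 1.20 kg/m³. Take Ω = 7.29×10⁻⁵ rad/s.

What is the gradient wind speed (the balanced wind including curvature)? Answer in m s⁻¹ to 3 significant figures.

4.47 m s⁻¹

Coriolis parameter at 59°N:
f = 2Ω sin φ = 2 × 7.29×10⁻⁵ × sin 59° = 1.25×10⁻⁴ s⁻¹
Pressure gradient: |∂P/∂n| = 200 Pa / 292000 m = 6.85×10⁻⁴ Pa/m
Geostrophic speed: V_g = |∂P/∂n|/(fρ) = 6.85×10⁻⁴/(1.25×10⁻⁴ × 1.20) = 4.57 m/s
Around a low, centrifugal force acts outward with Coriolis, so pressure-gradient force balances both:
(1/ρ)|∂P/∂n| = fV + V²/R  →  V² + fR·V − fR·V_g = 0
With fR = 1.25×10⁻⁴ × 1667×10³ m = 208 m/s:
V = [−fR + √((fR)² + 4 fR V_g)]/2 = [−208 + √(208² + 4×208×4.57)]/2 = 4.47 m/s
Subgeostrophic (V < V_g = 4.57 m/s), as expected around a low.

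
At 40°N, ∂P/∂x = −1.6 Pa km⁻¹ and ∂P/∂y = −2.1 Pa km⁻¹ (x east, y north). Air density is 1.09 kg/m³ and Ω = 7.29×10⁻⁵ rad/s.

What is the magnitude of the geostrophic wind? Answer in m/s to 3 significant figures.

25.8 m/s

Coriolis parameter at 40°N:
f = 2Ω sin φ = 2 × 7.29×10⁻⁵ × sin 40° = 9.37×10⁻⁵ s⁻¹
Component geostrophic relations (x east, y north):
u_g = −(1/(fρ)) ∂P/∂y,  v_g = (1/(fρ)) ∂P/∂x
u_g = −(−2.1×10⁻³)/(9.37×10⁻⁵ × 1.09) = 20.6 m/s;  v_g = (−1.6×10⁻³)/(9.37×10⁻⁵ × 1.09) = −15.7 m/s
|V_g| = √(u_g² + v_g²) = 25.8 m/s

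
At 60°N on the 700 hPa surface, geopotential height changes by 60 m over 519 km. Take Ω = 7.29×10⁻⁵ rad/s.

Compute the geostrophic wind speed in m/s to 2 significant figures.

Coriolis parameter at 60°N:
f = 2Ω sin φ = 2 × 7.29×10⁻⁵ × sin 60° = 1.26×10⁻⁴ s⁻¹
Height gradient: |∂Z/∂n| = 60 m / 519000 m = 1.16×10⁻⁴
On a pressure surface, geostrophic balance gives V_g = (g/f)|∂Z/∂n|:
V_g = 9.81 × 1.16×10⁻⁴ / 1.26×10⁻⁴ = 8.98 m/s

9.0 m/s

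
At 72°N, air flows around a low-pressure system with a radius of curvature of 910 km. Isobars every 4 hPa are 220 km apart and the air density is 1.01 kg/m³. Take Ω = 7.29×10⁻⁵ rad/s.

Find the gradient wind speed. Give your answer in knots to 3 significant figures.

Coriolis parameter at 72°N:
f = 2Ω sin φ = 2 × 7.29×10⁻⁵ × sin 72° = 1.39×10⁻⁴ s⁻¹
Pressure gradient: |∂P/∂n| = 400 Pa / 220000 m = 1.82×10⁻³ Pa/m
Geostrophic speed: V_g = |∂P/∂n|/(fρ) = 1.82×10⁻³/(1.39×10⁻⁴ × 1.01) = 13.0 m/s
Around a low, centrifugal force acts outward with Coriolis, so pressure-gradient force balances both:
(1/ρ)|∂P/∂n| = fV + V²/R  →  V² + fR·V − fR·V_g = 0
With fR = 1.39×10⁻⁴ × 910×10³ m = 126 m/s:
V = [−fR + √((fR)² + 4 fR V_g)]/2 = [−126 + √(126² + 4×126×13)]/2 = 11.9 m/s
Subgeostrophic (V < V_g = 13 m/s), as expected around a low.
Converting: 11.9 m/s × 1.944 = 23.1 knots

23.1 knots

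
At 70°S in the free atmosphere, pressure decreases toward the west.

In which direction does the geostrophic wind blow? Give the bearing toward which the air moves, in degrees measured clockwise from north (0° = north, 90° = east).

The pressure-gradient force points toward the west (bearing 270°).
Geostrophic balance: in the Southern Hemisphere the Coriolis force deflects motion to the left, so the geostrophic wind blows 90° to the left of the pressure-gradient force (low pressure on the right).
Rotating 270° by 90° counterclockwise gives 180° — the wind blows toward the south.

180°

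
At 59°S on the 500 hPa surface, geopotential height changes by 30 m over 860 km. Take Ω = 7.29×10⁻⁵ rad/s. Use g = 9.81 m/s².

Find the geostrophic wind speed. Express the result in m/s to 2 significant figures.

2.7 m/s

Coriolis parameter at 59°S:
f = 2Ω sin φ = 2 × 7.29×10⁻⁵ × sin 59° = 1.25×10⁻⁴ s⁻¹
Height gradient: |∂Z/∂n| = 30 m / 860000 m = 3.49×10⁻⁵
On a pressure surface, geostrophic balance gives V_g = (g/f)|∂Z/∂n|:
V_g = 9.81 × 3.49×10⁻⁵ / 1.25×10⁻⁴ = 2.74 m/s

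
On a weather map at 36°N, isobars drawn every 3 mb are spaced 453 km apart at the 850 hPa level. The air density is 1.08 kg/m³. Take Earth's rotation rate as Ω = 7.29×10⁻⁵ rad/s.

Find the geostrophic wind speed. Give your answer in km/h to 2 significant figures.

Coriolis parameter at 36°N:
f = 2Ω sin φ = 2 × 7.29×10⁻⁵ × sin 36° = 8.57×10⁻⁵ s⁻¹
Pressure gradient: |∂P/∂n| = 300 Pa / 453000 m = 6.62×10⁻⁴ Pa/m
Geostrophic balance (pressure-gradient force = Coriolis force):
V_g = (1/(fρ)) |∂P/∂n| = 6.62×10⁻⁴ / (8.57×10⁻⁵ × 1.08) = 7.16 m/s
Converting: 7.16 m/s × 3.6 = 26 km/h

26 km/h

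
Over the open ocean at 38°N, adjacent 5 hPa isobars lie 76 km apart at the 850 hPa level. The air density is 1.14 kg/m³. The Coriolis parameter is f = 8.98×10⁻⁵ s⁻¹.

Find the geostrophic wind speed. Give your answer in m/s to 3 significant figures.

64.3 m/s

Pressure gradient: |∂P/∂n| = 500 Pa / 76000 m = 6.58×10⁻³ Pa/m
Geostrophic balance (pressure-gradient force = Coriolis force):
V_g = (1/(fρ)) |∂P/∂n| = 6.58×10⁻³ / (8.98×10⁻⁵ × 1.14) = 64.3 m/s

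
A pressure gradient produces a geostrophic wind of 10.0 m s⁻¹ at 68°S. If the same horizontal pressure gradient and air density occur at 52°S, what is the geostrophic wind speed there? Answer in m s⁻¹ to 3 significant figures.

11.8 m s⁻¹

With the same pressure gradient and density, V_g ∝ 1/f ∝ 1/sin φ.
V₂ = V₁ · sin φ₁ / sin φ₂ = 10.0 × sin 68° / sin 52°
V₂ = 10.0 × 0.9272/0.7880 = 11.8 m s⁻¹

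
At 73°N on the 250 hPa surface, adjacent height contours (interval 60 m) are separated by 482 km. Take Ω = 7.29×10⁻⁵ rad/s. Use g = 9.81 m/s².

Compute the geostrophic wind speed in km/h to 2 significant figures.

32 km/h

Coriolis parameter at 73°N:
f = 2Ω sin φ = 2 × 7.29×10⁻⁵ × sin 73° = 1.39×10⁻⁴ s⁻¹
Height gradient: |∂Z/∂n| = 60 m / 482000 m = 1.24×10⁻⁴
On a pressure surface, geostrophic balance gives V_g = (g/f)|∂Z/∂n|:
V_g = 9.81 × 1.24×10⁻⁴ / 1.39×10⁻⁴ = 8.76 m/s
Converting: 8.76 m/s × 3.6 = 32 km/h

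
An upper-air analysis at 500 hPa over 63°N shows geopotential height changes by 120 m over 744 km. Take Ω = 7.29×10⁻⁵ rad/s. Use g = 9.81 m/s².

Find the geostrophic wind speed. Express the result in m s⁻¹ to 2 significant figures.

12 m s⁻¹

Coriolis parameter at 63°N:
f = 2Ω sin φ = 2 × 7.29×10⁻⁵ × sin 63° = 1.30×10⁻⁴ s⁻¹
Height gradient: |∂Z/∂n| = 120 m / 744000 m = 1.61×10⁻⁴
On a pressure surface, geostrophic balance gives V_g = (g/f)|∂Z/∂n|:
V_g = 9.81 × 1.61×10⁻⁴ / 1.30×10⁻⁴ = 12.2 m/s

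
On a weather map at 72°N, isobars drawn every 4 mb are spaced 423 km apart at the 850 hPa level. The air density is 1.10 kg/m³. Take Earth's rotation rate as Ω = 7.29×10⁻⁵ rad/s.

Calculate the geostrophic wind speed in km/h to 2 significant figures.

22 km/h

Coriolis parameter at 72°N:
f = 2Ω sin φ = 2 × 7.29×10⁻⁵ × sin 72° = 1.39×10⁻⁴ s⁻¹
Pressure gradient: |∂P/∂n| = 400 Pa / 423000 m = 9.46×10⁻⁴ Pa/m
Geostrophic balance (pressure-gradient force = Coriolis force):
V_g = (1/(fρ)) |∂P/∂n| = 9.46×10⁻⁴ / (1.39×10⁻⁴ × 1.10) = 6.20 m/s
Converting: 6.20 m/s × 3.6 = 22 km/h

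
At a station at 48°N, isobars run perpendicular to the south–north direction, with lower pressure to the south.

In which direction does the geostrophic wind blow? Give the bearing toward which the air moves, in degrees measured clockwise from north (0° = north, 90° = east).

The pressure-gradient force points toward the south (bearing 180°).
Geostrophic balance: in the Northern Hemisphere the Coriolis force deflects motion to the right, so the geostrophic wind blows 90° to the right of the pressure-gradient force (low pressure on the left).
Rotating 180° by 90° clockwise gives 270° — the wind blows toward the west.

270°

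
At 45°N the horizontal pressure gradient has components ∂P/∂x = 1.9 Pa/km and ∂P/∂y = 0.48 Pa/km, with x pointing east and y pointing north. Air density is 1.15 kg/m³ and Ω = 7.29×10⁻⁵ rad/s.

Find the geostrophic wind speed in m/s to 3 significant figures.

Coriolis parameter at 45°N:
f = 2Ω sin φ = 2 × 7.29×10⁻⁵ × sin 45° = 1.03×10⁻⁴ s⁻¹
Component geostrophic relations (x east, y north):
u_g = −(1/(fρ)) ∂P/∂y,  v_g = (1/(fρ)) ∂P/∂x
u_g = −(0.48×10⁻³)/(1.03×10⁻⁴ × 1.15) = −4.05 m/s;  v_g = (1.9×10⁻³)/(1.03×10⁻⁴ × 1.15) = 16.0 m/s
|V_g| = √(u_g² + v_g²) = 16.5 m/s

16.5 m/s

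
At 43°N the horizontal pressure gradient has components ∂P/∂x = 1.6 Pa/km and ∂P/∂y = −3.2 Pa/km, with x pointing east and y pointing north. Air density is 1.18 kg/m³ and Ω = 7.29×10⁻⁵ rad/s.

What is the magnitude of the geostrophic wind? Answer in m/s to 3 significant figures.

30.5 m/s

Coriolis parameter at 43°N:
f = 2Ω sin φ = 2 × 7.29×10⁻⁵ × sin 43° = 9.94×10⁻⁵ s⁻¹
Component geostrophic relations (x east, y north):
u_g = −(1/(fρ)) ∂P/∂y,  v_g = (1/(fρ)) ∂P/∂x
u_g = −(−3.2×10⁻³)/(9.94×10⁻⁵ × 1.18) = 27.3 m/s;  v_g = (1.6×10⁻³)/(9.94×10⁻⁵ × 1.18) = 13.6 m/s
|V_g| = √(u_g² + v_g²) = 30.5 m/s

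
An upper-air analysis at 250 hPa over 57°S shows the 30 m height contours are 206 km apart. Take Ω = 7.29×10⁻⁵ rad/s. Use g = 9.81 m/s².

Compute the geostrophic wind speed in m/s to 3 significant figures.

11.7 m/s

Coriolis parameter at 57°S:
f = 2Ω sin φ = 2 × 7.29×10⁻⁵ × sin 57° = 1.22×10⁻⁴ s⁻¹
Height gradient: |∂Z/∂n| = 30 m / 206000 m = 1.46×10⁻⁴
On a pressure surface, geostrophic balance gives V_g = (g/f)|∂Z/∂n|:
V_g = 9.81 × 1.46×10⁻⁴ / 1.22×10⁻⁴ = 11.7 m/s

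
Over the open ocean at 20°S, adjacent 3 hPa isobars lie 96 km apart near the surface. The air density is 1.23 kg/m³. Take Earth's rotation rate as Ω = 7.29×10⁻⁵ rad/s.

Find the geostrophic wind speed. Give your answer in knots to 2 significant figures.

99 knots

Coriolis parameter at 20°S:
f = 2Ω sin φ = 2 × 7.29×10⁻⁵ × sin 20° = 4.99×10⁻⁵ s⁻¹
Pressure gradient: |∂P/∂n| = 300 Pa / 96000 m = 3.12×10⁻³ Pa/m
Geostrophic balance (pressure-gradient force = Coriolis force):
V_g = (1/(fρ)) |∂P/∂n| = 3.12×10⁻³ / (4.99×10⁻⁵ × 1.23) = 50.9 m/s
Converting: 50.9 m/s × 1.944 = 99 knots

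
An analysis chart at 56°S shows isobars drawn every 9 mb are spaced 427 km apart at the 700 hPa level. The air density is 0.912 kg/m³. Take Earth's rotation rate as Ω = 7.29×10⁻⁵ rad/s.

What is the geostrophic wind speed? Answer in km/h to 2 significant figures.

69 km/h

Coriolis parameter at 56°S:
f = 2Ω sin φ = 2 × 7.29×10⁻⁵ × sin 56° = 1.21×10⁻⁴ s⁻¹
Pressure gradient: |∂P/∂n| = 900 Pa / 427000 m = 2.11×10⁻³ Pa/m
Geostrophic balance (pressure-gradient force = Coriolis force):
V_g = (1/(fρ)) |∂P/∂n| = 2.11×10⁻³ / (1.21×10⁻⁴ × 0.912) = 19.1 m/s
Converting: 19.1 m/s × 3.6 = 69 km/h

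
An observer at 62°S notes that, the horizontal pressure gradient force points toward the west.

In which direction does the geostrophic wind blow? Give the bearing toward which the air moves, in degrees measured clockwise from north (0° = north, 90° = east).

The pressure-gradient force points toward the west (bearing 270°).
Geostrophic balance: in the Southern Hemisphere the Coriolis force deflects motion to the left, so the geostrophic wind blows 90° to the left of the pressure-gradient force (low pressure on the right).
Rotating 270° by 90° counterclockwise gives 180° — the wind blows toward the south.

180°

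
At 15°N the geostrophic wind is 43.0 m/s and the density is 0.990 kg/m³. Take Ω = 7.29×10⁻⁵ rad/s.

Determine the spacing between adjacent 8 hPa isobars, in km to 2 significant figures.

Coriolis parameter at 15°N:
f = 2Ω sin φ = 2 × 7.29×10⁻⁵ × sin 15° = 3.77×10⁻⁵ s⁻¹
Geostrophic balance rearranged: |∂P/∂n| = f ρ V_g
|∂P/∂n| = 3.77×10⁻⁵ × 0.990 × 43.0 = 1.61×10⁻³ Pa/m
Isobar spacing: Δn = ΔP/|∂P/∂n| = 800 Pa / 1.61×10⁻³ Pa/m = 498004 m ≈ 500 km

500 km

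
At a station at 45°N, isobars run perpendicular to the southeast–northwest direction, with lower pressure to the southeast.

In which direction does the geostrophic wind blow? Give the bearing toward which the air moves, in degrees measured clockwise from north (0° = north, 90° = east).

225°

The pressure-gradient force points toward the southeast (bearing 135°).
Geostrophic balance: in the Northern Hemisphere the Coriolis force deflects motion to the right, so the geostrophic wind blows 90° to the right of the pressure-gradient force (low pressure on the left).
Rotating 135° by 90° clockwise gives 225° — the wind blows toward the southwest.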